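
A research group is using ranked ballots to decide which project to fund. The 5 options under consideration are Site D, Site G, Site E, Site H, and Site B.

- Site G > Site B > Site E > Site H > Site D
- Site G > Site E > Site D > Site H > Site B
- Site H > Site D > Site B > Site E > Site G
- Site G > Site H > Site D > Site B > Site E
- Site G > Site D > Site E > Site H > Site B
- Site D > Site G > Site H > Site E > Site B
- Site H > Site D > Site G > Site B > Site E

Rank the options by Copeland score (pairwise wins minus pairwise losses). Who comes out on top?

Pairwise results:
  Site D vs Site G: Site G wins 4–3.
  Site D vs Site E: Site D wins 5–2.
  Site D vs Site H: Site H wins 4–3.
  Site D vs Site B: Site D wins 6–1.
  Site G vs Site E: Site G wins 6–1.
  Site G vs Site H: Site G wins 5–2.
  Site G vs Site B: Site G wins 6–1.
  Site E vs Site H: Site H wins 4–3.
  Site E vs Site B: Site B wins 4–3.
  Site H vs Site B: Site H wins 6–1.
Copeland scores (wins − losses):
  Site D: 2 − 2 = 0
  Site G: 4 − 0 = 4
  Site E: 0 − 4 = -4
  Site H: 3 − 1 = 2
  Site B: 1 − 3 = -2
Site G has the best Copeland score.

Site G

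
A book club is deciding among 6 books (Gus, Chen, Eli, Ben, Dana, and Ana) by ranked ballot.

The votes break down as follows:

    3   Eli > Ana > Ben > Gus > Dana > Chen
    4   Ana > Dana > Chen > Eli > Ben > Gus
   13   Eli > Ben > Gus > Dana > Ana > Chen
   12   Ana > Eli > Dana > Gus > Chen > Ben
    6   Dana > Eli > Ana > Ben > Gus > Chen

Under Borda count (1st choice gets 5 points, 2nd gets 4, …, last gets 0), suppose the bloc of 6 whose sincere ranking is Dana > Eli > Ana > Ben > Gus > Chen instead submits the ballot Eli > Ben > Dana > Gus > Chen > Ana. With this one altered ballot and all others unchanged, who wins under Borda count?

Borda totals with the altered ballot: Gus 81, Chen 30, Eli 166, Ben 89, Dana 99, Ana 105.
The winner is unchanged: still Eli.

Eli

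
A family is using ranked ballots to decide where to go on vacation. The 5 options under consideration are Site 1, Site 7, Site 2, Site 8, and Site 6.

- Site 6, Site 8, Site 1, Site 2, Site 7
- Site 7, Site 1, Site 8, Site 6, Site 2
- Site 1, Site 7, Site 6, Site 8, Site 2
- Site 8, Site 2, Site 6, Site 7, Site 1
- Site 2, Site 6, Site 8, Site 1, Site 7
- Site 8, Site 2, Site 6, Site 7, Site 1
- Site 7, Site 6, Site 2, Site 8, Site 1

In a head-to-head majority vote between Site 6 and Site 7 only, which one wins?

Site 6

Ballots ranking Site 6 above Site 7: 4.
Ballots ranking Site 7 above Site 6: 3.
Site 6 wins the head-to-head, 4–3.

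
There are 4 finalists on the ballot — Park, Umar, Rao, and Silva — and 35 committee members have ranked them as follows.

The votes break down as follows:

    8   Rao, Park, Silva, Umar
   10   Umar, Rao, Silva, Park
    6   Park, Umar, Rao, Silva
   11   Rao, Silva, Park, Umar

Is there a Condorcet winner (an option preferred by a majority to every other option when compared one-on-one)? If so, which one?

Head-to-head results (35 voters total):
Park vs Umar: Park wins 25–10.
Park vs Rao: Rao wins 29–6.
Park vs Silva: Silva wins 21–14.
Umar vs Rao: Rao wins 19–16.
Umar vs Silva: Silva wins 19–16.
Rao vs Silva: Rao wins 35–0.
Rao beats each rival — Park (29–6), Umar (19–16), Silva (35–0) — so Rao is the Condorcet winner.

Rao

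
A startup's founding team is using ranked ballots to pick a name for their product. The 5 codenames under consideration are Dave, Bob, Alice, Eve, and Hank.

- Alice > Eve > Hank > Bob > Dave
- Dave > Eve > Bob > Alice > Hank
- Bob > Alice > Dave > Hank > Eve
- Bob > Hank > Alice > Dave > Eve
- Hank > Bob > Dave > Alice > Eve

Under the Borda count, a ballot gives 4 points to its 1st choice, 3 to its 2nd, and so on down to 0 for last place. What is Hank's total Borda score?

10

Borda scores:
  Dave: 0 + 4 + 2 + 1 + 2 = 9
  Bob: 1 + 2 + 4 + 4 + 3 = 14
  Alice: 4 + 1 + 3 + 2 + 1 = 11
  Eve: 3 + 3 + 0 + 0 + 0 = 6
  Hank: 2 + 0 + 1 + 3 + 4 = 10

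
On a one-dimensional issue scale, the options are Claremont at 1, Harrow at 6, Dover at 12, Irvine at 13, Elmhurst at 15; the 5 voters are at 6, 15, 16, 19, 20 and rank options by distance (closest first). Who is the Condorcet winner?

With single-peaked preferences on a line, the Condorcet winner is the candidate closest to the median voter.
The median voter (position 16) is closest to Elmhurst at 15.
Check: Elmhurst vs Claremont — voters closer to Elmhurst: 4 of 5.

Elmhurst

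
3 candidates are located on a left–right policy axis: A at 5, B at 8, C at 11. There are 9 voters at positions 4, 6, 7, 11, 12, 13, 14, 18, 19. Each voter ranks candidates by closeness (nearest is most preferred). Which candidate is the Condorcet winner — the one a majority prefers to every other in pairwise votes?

With single-peaked preferences on a line, the Condorcet winner is the candidate closest to the median voter.
The median voter (position 12) is closest to C at 11.
Check: C vs A — voters closer to C: 6 of 9.

C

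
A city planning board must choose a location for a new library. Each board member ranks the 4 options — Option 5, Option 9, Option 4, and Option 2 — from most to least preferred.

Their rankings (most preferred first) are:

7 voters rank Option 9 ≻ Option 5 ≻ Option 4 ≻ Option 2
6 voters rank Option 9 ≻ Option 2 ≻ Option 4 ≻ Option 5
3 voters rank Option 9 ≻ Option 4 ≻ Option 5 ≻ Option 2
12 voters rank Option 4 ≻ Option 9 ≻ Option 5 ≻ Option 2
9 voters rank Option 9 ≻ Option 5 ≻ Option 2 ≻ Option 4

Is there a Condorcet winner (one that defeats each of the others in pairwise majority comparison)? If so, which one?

Head-to-head results (37 voters total):
Option 5 vs Option 9: Option 9 wins 37–0.
Option 5 vs Option 4: Option 4 wins 21–16.
Option 5 vs Option 2: Option 5 wins 31–6.
Option 9 vs Option 4: Option 9 wins 25–12.
Option 9 vs Option 2: Option 9 wins 37–0.
Option 4 vs Option 2: Option 4 wins 22–15.
Option 9 beats each rival — Option 5 (37–0), Option 4 (25–12), Option 2 (37–0) — so Option 9 is the Condorcet winner.

Option 9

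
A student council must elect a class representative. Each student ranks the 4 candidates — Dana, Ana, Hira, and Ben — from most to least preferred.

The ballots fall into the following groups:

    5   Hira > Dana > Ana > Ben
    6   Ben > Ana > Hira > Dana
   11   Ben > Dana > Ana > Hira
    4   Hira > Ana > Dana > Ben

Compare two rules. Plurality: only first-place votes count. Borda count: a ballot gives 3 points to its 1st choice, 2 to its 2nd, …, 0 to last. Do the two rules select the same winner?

Plurality first-place counts: Dana 0, Ana 0, Hira 9, Ben 17 → Ben.
Borda totals: Dana 36, Ana 36, Hira 33, Ben 51 → Ben.
The two rules agree on Ben.

Yes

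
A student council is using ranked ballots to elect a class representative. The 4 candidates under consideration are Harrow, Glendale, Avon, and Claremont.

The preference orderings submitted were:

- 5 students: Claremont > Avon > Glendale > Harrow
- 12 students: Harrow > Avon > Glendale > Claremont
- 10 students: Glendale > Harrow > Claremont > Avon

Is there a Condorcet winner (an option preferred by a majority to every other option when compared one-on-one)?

No

Head-to-head results (27 voters total):
Harrow vs Glendale: Glendale wins 15–12.
Harrow vs Avon: Harrow wins 22–5.
Harrow vs Claremont: Harrow wins 22–5.
Glendale vs Avon: Avon wins 17–10.
Glendale vs Claremont: Glendale wins 22–5.
Avon vs Claremont: Claremont wins 15–12.
No candidate beats all others: Harrow beats Avon beats Glendale beats Harrow, a majority cycle.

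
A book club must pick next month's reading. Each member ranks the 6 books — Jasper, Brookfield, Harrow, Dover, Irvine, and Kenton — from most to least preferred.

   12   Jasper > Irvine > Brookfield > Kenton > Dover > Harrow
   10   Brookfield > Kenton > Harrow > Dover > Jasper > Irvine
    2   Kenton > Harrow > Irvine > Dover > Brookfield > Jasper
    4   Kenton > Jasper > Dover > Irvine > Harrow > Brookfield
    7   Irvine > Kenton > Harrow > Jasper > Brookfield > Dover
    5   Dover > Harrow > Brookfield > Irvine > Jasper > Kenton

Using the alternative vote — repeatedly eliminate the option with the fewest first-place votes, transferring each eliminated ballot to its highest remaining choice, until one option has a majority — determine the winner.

Jasper

Round 1: Jasper 12, Brookfield 10, Irvine 7, Kenton 6, Dover 5, Harrow 0. Harrow has the fewest and is eliminated.
Round 2: Jasper 12, Brookfield 10, Irvine 7, Kenton 6, Dover 5. Dover has the fewest and is eliminated.
Round 3: Brookfield 15, Jasper 12, Irvine 7, Kenton 6. Kenton has the fewest and is eliminated.
Round 4: Jasper 16, Brookfield 15, Irvine 9. Irvine has the fewest and is eliminated.
Round 5: Jasper 23, Brookfield 17. Jasper has a majority.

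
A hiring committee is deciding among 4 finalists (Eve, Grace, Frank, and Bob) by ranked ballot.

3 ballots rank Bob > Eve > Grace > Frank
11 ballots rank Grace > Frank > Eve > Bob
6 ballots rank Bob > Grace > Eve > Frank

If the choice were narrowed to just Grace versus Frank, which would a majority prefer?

Ballots ranking Grace above Frank: 3+11+6 = 20.
Ballots ranking Frank above Grace: 0.
Grace wins the head-to-head, 20–0.

Grace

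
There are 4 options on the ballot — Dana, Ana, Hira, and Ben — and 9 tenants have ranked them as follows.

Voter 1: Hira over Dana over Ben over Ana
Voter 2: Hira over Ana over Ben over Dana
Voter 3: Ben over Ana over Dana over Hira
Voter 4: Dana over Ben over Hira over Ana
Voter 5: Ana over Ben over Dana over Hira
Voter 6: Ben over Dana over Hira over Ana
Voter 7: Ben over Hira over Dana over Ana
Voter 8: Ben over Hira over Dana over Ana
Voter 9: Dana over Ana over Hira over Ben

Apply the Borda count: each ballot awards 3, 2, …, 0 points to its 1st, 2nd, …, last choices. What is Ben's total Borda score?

18

Borda scores:
  Dana: 2 + 0 + 1 + 3 + 1 + 2 + 1 + 1 + 3 = 14
  Ana: 0 + 2 + 2 + 0 + 3 + 0 + 0 + 0 + 2 = 9
  Hira: 3 + 3 + 0 + 1 + 0 + 1 + 2 + 2 + 1 = 13
  Ben: 1 + 1 + 3 + 2 + 2 + 3 + 3 + 3 + 0 = 18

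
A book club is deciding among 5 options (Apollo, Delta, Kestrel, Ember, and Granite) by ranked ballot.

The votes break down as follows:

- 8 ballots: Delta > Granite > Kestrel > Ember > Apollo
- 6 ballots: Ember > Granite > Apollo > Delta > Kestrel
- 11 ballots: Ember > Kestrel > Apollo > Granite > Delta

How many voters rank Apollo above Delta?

Ballots ranking Apollo above Delta: 6+11 = 17.
Ballots ranking Delta above Apollo: 8.
So 17 of 25 voters prefer Apollo to Delta.

17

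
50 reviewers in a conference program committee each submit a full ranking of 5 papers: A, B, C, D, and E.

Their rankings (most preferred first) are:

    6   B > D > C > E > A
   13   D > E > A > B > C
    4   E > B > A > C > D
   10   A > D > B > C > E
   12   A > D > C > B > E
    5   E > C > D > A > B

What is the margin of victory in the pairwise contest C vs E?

Ballots ranking C above E: 6+10+12 = 28.
Ballots ranking E above C: 13+4+5 = 22.
C wins 28–22, a margin of 6.

6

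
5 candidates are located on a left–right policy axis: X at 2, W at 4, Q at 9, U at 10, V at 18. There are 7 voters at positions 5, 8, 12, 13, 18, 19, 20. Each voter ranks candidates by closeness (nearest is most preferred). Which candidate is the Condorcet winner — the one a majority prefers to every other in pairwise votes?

U

With single-peaked preferences on a line, the Condorcet winner is the candidate closest to the median voter.
The median voter (position 13) is closest to U at 10.
Check: U vs Q — voters closer to U: 5 of 7.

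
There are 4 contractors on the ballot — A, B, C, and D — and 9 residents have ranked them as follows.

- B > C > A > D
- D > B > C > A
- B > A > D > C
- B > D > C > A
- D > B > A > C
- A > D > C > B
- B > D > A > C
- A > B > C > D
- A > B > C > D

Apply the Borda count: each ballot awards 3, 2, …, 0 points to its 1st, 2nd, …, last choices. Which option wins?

Borda scores:
  A: 1 + 0 + 2 + 0 + 1 + 3 + 1 + 3 + 3 = 14
  B: 3 + 2 + 3 + 3 + 2 + 0 + 3 + 2 + 2 = 20
  C: 2 + 1 + 0 + 1 + 0 + 1 + 0 + 1 + 1 = 7
  D: 0 + 3 + 1 + 2 + 3 + 2 + 2 + 0 + 0 = 13
B has the highest total.

B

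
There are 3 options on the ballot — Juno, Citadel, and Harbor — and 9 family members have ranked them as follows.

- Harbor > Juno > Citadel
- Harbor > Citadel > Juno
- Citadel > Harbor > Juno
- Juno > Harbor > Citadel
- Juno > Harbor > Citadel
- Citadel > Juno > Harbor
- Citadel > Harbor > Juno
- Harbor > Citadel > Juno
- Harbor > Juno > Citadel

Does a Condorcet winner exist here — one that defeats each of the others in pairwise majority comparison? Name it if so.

Head-to-head results (9 voters total):
Juno vs Citadel: Citadel wins 5–4.
Juno vs Harbor: Harbor wins 6–3.
Citadel vs Harbor: Harbor wins 6–3.
Harbor beats each rival — Juno (6–3), Citadel (6–3) — so Harbor is the Condorcet winner.

Harbor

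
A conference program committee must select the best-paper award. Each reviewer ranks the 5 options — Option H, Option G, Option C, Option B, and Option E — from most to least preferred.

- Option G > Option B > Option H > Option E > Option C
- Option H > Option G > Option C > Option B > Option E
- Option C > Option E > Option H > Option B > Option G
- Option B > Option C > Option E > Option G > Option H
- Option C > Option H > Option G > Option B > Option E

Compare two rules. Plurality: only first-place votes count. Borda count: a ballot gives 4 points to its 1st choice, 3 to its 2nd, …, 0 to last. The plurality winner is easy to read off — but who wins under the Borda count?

Plurality first-place counts: Option H 1, Option G 1, Option C 2, Option B 1, Option E 0 → Option C.
Borda totals: Option H 11, Option G 10, Option C 13, Option B 10, Option E 6 → Option C.

Option C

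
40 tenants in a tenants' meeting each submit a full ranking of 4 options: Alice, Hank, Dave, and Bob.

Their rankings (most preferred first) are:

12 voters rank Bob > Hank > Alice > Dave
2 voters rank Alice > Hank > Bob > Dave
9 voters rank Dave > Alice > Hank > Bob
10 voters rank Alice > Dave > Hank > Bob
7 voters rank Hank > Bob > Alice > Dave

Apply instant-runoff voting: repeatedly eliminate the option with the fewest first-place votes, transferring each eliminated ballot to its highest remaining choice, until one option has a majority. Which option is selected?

Alice

Round 1: Alice 12, Bob 12, Dave 9, Hank 7. Hank has the fewest and is eliminated.
Round 2: Bob 19, Alice 12, Dave 9. Dave has the fewest and is eliminated.
Round 3: Alice 21, Bob 19. Alice has a majority.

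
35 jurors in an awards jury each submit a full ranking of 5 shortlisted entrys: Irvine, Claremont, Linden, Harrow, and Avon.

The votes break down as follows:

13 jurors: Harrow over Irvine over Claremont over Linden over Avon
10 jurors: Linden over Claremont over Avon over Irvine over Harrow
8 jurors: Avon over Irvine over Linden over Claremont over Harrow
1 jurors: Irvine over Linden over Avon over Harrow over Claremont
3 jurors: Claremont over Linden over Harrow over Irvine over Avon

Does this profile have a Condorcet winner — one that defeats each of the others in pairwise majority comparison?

Head-to-head results (35 voters total):
Irvine vs Claremont: Irvine wins 22–13.
Irvine vs Linden: Irvine wins 22–13.
Irvine vs Harrow: Irvine wins 19–16.
Irvine vs Avon: Avon wins 18–17.
Claremont vs Linden: Linden wins 19–16.
Claremont vs Harrow: Claremont wins 21–14.
Claremont vs Avon: Claremont wins 26–9.
Linden vs Harrow: Linden wins 22–13.
Linden vs Avon: Linden wins 27–8.
Harrow vs Avon: Avon wins 19–16.
No candidate beats all others: Irvine beats Claremont beats Avon beats Irvine, a majority cycle.

No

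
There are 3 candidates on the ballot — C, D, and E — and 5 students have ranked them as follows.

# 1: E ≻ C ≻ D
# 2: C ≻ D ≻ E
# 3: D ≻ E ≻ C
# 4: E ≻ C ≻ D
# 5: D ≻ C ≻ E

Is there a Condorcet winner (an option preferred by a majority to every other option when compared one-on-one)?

Head-to-head results (5 voters total):
C vs D: C wins 3–2.
C vs E: E wins 3–2.
D vs E: D wins 3–2.
No candidate beats all others: C beats D beats E beats C, a majority cycle.

No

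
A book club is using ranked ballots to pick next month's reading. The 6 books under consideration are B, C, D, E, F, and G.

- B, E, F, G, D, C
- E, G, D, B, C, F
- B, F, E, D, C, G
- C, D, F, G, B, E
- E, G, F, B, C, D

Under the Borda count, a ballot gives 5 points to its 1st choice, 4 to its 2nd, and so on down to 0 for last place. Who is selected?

E

Borda scores:
  B: 5 + 2 + 5 + 1 + 2 = 15
  C: 0 + 1 + 1 + 5 + 1 = 8
  D: 1 + 3 + 2 + 4 + 0 = 10
  E: 4 + 5 + 3 + 0 + 5 = 17
  F: 3 + 0 + 4 + 3 + 3 = 13
  G: 2 + 4 + 0 + 2 + 4 = 12
E has the highest total.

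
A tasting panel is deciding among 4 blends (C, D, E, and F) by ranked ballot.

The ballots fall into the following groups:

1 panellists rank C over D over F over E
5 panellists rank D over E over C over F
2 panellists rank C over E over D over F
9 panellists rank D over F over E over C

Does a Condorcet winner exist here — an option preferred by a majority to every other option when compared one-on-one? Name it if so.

Head-to-head results (17 voters total):
C vs D: D wins 14–3.
C vs E: E wins 14–3.
C vs F: F wins 9–8.
D vs E: D wins 15–2.
D vs F: D wins 17–0.
E vs F: F wins 10–7.
D beats each rival — C (14–3), E (15–2), F (17–0) — so D is the Condorcet winner.

D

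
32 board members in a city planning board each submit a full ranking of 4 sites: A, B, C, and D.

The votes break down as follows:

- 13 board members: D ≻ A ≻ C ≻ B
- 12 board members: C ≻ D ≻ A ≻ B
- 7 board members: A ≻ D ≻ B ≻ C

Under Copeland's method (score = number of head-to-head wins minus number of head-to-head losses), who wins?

Pairwise results:
  A vs B: A wins 32–0.
  A vs C: A wins 20–12.
  A vs D: D wins 25–7.
  B vs C: C wins 25–7.
  B vs D: D wins 32–0.
  C vs D: D wins 20–12.
Copeland scores (wins − losses):
  A: 2 − 1 = 1
  B: 0 − 3 = -3
  C: 1 − 2 = -1
  D: 3 − 0 = 3
D has the best Copeland score.

D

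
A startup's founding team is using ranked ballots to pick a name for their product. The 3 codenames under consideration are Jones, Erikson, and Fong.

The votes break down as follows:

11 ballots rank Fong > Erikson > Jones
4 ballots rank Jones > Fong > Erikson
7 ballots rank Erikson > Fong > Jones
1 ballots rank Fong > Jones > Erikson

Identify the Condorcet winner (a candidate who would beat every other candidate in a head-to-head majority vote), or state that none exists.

Head-to-head results (23 voters total):
Jones vs Erikson: Erikson wins 18–5.
Jones vs Fong: Fong wins 19–4.
Erikson vs Fong: Fong wins 16–7.
Fong beats each rival — Jones (19–4), Erikson (16–7) — so Fong is the Condorcet winner.

Fong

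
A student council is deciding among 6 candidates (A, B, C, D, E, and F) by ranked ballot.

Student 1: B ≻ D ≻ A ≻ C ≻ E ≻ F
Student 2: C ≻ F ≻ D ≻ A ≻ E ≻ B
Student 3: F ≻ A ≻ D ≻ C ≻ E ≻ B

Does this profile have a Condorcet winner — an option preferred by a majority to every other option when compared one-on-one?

Head-to-head results (3 voters total):
A vs B: A wins 2–1.
A vs C: A wins 2–1.
A vs D: D wins 2–1.
A vs E: A wins 3–0.
A vs F: F wins 2–1.
B vs C: C wins 2–1.
B vs D: D wins 2–1.
B vs E: E wins 2–1.
B vs F: F wins 2–1.
C vs D: D wins 2–1.
C vs E: C wins 3–0.
C vs F: C wins 2–1.
D vs E: D wins 3–0.
D vs F: F wins 2–1.
E vs F: F wins 2–1.
No candidate beats all others: A beats C beats F beats A, a majority cycle.

No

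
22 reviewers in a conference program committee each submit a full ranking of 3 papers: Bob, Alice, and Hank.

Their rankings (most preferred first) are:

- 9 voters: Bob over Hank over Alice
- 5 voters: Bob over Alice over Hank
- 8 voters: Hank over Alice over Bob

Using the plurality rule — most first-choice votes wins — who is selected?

First-place vote totals:
  Bob: 14
  Alice: 0
  Hank: 8
Bob has the most first-place votes.

Bob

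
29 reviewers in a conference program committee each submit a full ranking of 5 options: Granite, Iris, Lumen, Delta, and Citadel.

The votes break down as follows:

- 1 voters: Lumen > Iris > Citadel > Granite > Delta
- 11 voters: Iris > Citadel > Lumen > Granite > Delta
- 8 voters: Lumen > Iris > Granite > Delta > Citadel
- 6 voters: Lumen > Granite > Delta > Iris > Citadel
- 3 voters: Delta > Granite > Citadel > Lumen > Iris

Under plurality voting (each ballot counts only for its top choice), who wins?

First-place vote totals:
  Granite: 0
  Iris: 11
  Lumen: 15
  Delta: 3
  Citadel: 0
Lumen has the most first-place votes.

Lumen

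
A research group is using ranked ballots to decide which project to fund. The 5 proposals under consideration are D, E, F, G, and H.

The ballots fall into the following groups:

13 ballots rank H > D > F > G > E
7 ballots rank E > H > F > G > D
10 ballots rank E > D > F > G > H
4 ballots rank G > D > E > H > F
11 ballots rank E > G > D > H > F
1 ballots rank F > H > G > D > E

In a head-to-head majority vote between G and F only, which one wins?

F

Ballots ranking G above F: 4+11 = 15.
Ballots ranking F above G: 13+7+10+1 = 31.
F wins the head-to-head, 31–15.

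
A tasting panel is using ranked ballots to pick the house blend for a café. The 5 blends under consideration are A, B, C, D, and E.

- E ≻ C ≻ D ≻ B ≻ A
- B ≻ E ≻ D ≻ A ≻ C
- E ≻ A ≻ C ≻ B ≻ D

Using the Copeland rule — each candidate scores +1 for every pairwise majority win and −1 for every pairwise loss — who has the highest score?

E

Pairwise results:
  A vs B: B wins 2–1.
  A vs C: A wins 2–1.
  A vs D: D wins 2–1.
  A vs E: E wins 3–0.
  B vs C: C wins 2–1.
  B vs D: B wins 2–1.
  B vs E: E wins 2–1.
  C vs D: C wins 2–1.
  C vs E: E wins 3–0.
  D vs E: E wins 3–0.
Copeland scores (wins − losses):
  A: 1 − 3 = -2
  B: 2 − 2 = 0
  C: 2 − 2 = 0
  D: 1 − 3 = -2
  E: 4 − 0 = 4
E has the best Copeland score.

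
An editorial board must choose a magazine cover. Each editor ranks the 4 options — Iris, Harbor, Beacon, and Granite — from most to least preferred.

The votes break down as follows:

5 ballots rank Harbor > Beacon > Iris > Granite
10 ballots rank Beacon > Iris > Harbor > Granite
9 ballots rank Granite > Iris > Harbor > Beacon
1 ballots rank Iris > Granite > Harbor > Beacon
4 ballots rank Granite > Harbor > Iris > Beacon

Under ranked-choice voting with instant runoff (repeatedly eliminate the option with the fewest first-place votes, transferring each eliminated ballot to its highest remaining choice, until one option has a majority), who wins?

Round 1: Granite 13, Beacon 10, Harbor 5, Iris 1. Iris has the fewest and is eliminated.
Round 2: Granite 14, Beacon 10, Harbor 5. Harbor has the fewest and is eliminated.
Round 3: Beacon 15, Granite 14. Beacon has a majority.

Beacon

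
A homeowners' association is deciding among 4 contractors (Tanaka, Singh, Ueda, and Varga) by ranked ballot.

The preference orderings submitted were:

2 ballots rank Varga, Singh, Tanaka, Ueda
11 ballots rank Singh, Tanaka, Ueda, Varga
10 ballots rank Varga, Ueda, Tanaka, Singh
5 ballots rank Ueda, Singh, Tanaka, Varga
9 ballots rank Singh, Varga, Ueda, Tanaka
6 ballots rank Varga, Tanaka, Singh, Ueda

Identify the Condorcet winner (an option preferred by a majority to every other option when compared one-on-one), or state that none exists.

Singh

Head-to-head results (43 voters total):
Tanaka vs Singh: Singh wins 27–16.
Tanaka vs Ueda: Ueda wins 24–19.
Tanaka vs Varga: Varga wins 27–16.
Singh vs Ueda: Singh wins 28–15.
Singh vs Varga: Singh wins 25–18.
Ueda vs Varga: Varga wins 27–16.
Singh beats each rival — Tanaka (27–16), Ueda (28–15), Varga (25–18) — so Singh is the Condorcet winner.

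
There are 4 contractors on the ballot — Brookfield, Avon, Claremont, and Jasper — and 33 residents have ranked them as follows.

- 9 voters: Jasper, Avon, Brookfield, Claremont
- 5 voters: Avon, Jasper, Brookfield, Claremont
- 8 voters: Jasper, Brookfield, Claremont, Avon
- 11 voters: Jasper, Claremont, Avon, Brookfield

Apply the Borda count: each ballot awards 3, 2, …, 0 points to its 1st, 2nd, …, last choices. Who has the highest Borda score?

Borda scores:
  Brookfield: 9·1 + 5·1 + 8·2 + 11·0 = 30
  Avon: 9·2 + 5·3 + 8·0 + 11·1 = 44
  Claremont: 9·0 + 5·0 + 8·1 + 11·2 = 30
  Jasper: 9·3 + 5·2 + 8·3 + 11·3 = 94
Jasper has the highest total.

Jasper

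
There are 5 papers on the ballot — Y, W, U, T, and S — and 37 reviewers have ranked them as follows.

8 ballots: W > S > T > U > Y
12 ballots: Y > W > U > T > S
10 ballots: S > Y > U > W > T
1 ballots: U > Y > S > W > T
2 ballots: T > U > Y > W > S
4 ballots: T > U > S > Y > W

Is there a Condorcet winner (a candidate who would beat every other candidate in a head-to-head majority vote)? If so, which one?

Head-to-head results (37 voters total):
Y vs W: Y wins 29–8.
Y vs U: Y wins 22–15.
Y vs T: Y wins 23–14.
Y vs S: S wins 22–15.
W vs U: W wins 20–17.
W vs T: W wins 31–6.
W vs S: W wins 22–15.
U vs T: U wins 23–14.
U vs S: U wins 19–18.
T vs S: S wins 19–18.
No candidate beats all others: Y beats W beats S beats Y, a majority cycle.

No Condorcet winner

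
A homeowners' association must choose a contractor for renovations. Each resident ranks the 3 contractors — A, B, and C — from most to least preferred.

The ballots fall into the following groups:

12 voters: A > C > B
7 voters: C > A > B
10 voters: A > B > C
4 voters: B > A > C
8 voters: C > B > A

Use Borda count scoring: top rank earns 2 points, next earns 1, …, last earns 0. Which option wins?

A

Borda scores:
  A: 12·2 + 7·1 + 10·2 + 4·1 + 8·0 = 55
  B: 12·0 + 7·0 + 10·1 + 4·2 + 8·1 = 26
  C: 12·1 + 7·2 + 10·0 + 4·0 + 8·2 = 42
A has the highest total.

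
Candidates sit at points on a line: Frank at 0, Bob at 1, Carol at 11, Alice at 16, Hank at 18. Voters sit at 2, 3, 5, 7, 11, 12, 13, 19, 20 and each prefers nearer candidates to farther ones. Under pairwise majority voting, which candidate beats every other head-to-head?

Carol

With single-peaked preferences on a line, the Condorcet winner is the candidate closest to the median voter.
The median voter (position 11) is closest to Carol at 11.
Check: Carol vs Frank — voters closer to Carol: 6 of 9.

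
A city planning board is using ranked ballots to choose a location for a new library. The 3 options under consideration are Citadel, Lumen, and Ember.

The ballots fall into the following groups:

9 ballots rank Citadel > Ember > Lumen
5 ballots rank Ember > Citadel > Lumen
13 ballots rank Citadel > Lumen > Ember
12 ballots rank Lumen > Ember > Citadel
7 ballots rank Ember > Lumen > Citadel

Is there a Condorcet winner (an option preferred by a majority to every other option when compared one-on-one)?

No

Head-to-head results (46 voters total):
Citadel vs Lumen: Citadel wins 27–19.
Citadel vs Ember: Ember wins 24–22.
Lumen vs Ember: Lumen wins 25–21.
No candidate beats all others: Citadel beats Lumen beats Ember beats Citadel, a majority cycle.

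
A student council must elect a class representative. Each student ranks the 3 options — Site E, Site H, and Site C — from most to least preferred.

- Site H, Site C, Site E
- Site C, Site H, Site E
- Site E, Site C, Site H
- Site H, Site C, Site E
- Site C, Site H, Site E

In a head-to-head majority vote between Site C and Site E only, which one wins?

Site C

Ballots ranking Site C above Site E: 4.
Ballots ranking Site E above Site C: 1.
Site C wins the head-to-head, 4–1.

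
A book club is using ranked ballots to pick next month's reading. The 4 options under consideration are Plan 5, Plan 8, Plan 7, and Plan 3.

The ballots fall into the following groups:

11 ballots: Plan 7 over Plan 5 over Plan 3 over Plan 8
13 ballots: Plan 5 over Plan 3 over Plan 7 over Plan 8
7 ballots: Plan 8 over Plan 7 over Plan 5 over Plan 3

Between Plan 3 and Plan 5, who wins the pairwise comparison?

Plan 5

Ballots ranking Plan 3 above Plan 5: 0.
Ballots ranking Plan 5 above Plan 3: 11+13+7 = 31.
Plan 5 wins the head-to-head, 31–0.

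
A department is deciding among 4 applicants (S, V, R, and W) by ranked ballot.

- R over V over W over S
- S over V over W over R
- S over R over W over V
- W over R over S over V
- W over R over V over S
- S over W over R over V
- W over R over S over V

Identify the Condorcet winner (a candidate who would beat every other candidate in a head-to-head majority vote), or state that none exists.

W

Head-to-head results (7 voters total):
S vs V: S wins 5–2.
S vs R: R wins 4–3.
S vs W: W wins 4–3.
V vs R: R wins 6–1.
V vs W: W wins 5–2.
R vs W: W wins 5–2.
W beats each rival — S (4–3), V (5–2), R (5–2) — so W is the Condorcet winner.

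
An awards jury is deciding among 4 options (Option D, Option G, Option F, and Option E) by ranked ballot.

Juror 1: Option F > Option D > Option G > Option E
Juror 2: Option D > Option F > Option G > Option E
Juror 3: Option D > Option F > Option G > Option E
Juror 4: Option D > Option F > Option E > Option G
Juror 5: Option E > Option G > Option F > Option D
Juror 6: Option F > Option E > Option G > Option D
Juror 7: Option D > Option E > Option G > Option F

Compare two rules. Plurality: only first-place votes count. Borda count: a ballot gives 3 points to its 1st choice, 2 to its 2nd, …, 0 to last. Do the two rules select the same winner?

Plurality first-place counts: Option D 4, Option G 0, Option F 2, Option E 1 → Option D.
Borda totals: Option D 14, Option G 7, Option F 13, Option E 8 → Option D.
The two rules agree on Option D.

Yes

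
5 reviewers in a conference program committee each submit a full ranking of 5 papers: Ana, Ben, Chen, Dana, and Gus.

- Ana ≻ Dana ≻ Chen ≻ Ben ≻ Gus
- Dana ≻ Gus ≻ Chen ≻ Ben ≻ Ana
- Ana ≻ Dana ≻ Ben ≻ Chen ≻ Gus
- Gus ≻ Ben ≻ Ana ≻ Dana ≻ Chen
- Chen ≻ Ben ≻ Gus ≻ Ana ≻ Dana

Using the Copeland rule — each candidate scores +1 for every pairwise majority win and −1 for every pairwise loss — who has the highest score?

Dana

Pairwise results:
  Ana vs Ben: Ben wins 3–2.
  Ana vs Chen: Ana wins 3–2.
  Ana vs Dana: Ana wins 4–1.
  Ana vs Gus: Gus wins 3–2.
  Ben vs Chen: Chen wins 3–2.
  Ben vs Dana: Dana wins 3–2.
  Ben vs Gus: Ben wins 3–2.
  Chen vs Dana: Dana wins 4–1.
  Chen vs Gus: Chen wins 3–2.
  Dana vs Gus: Dana wins 3–2.
Copeland scores (wins − losses):
  Ana: 2 − 2 = 0
  Ben: 2 − 2 = 0
  Chen: 2 − 2 = 0
  Dana: 3 − 1 = 2
  Gus: 1 − 3 = -2
Dana has the best Copeland score.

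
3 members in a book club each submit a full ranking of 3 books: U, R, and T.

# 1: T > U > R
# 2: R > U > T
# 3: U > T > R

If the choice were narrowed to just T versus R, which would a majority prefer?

T

Ballots ranking T above R: 2.
Ballots ranking R above T: 1.
T wins the head-to-head, 2–1.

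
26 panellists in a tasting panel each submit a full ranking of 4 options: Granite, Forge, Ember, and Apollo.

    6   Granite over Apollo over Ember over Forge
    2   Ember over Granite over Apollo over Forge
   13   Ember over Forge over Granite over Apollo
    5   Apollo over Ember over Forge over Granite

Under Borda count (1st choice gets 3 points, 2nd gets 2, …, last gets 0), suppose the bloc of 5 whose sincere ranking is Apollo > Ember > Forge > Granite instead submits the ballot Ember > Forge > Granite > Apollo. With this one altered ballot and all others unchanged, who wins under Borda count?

Ember

Borda totals with the altered ballot: Granite 40, Forge 36, Ember 66, Apollo 14.
The winner is unchanged: still Ember.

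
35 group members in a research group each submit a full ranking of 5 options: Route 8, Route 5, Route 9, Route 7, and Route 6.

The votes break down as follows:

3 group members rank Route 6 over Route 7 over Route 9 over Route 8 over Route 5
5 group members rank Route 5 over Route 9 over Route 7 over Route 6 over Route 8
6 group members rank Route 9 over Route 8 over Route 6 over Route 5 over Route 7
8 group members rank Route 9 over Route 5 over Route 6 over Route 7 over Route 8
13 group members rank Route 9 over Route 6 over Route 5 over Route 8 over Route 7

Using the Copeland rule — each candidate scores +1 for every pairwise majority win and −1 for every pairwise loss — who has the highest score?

Pairwise results:
  Route 8 vs Route 5: Route 5 wins 26–9.
  Route 8 vs Route 9: Route 9 wins 35–0.
  Route 8 vs Route 7: Route 8 wins 19–16.
  Route 8 vs Route 6: Route 6 wins 29–6.
  Route 5 vs Route 9: Route 9 wins 30–5.
  Route 5 vs Route 7: Route 5 wins 32–3.
  Route 5 vs Route 6: Route 6 wins 22–13.
  Route 9 vs Route 7: Route 9 wins 32–3.
  Route 9 vs Route 6: Route 9 wins 32–3.
  Route 7 vs Route 6: Route 6 wins 30–5.
Copeland scores (wins − losses):
  Route 8: 1 − 3 = -2
  Route 5: 2 − 2 = 0
  Route 9: 4 − 0 = 4
  Route 7: 0 − 4 = -4
  Route 6: 3 − 1 = 2
Route 9 has the best Copeland score.

Route 9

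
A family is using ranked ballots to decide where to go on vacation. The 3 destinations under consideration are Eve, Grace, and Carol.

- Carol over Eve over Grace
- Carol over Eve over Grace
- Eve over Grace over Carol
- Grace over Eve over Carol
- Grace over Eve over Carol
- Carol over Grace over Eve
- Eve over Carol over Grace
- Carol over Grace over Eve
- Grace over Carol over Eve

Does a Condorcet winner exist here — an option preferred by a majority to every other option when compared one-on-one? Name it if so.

Head-to-head results (9 voters total):
Eve vs Grace: Grace wins 5–4.
Eve vs Carol: Carol wins 5–4.
Grace vs Carol: Carol wins 5–4.
Carol beats each rival — Eve (5–4), Grace (5–4) — so Carol is the Condorcet winner.

Carol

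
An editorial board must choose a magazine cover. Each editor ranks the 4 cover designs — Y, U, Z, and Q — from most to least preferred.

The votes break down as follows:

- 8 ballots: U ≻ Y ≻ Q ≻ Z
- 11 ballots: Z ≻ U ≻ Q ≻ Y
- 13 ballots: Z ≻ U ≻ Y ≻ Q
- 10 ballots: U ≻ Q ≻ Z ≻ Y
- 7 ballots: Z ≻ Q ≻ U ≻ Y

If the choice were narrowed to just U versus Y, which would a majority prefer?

Ballots ranking U above Y: 8+11+13+10+7 = 49.
Ballots ranking Y above U: 0.
U wins the head-to-head, 49–0.

U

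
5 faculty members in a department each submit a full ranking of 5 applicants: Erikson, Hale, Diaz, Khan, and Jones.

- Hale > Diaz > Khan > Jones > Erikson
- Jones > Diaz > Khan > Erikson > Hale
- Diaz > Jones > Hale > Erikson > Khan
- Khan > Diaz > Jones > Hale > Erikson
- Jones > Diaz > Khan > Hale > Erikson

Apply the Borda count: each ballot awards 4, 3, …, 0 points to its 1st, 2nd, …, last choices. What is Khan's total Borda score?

10

Borda scores:
  Erikson: 0 + 1 + 1 + 0 + 0 = 2
  Hale: 4 + 0 + 2 + 1 + 1 = 8
  Diaz: 3 + 3 + 4 + 3 + 3 = 16
  Khan: 2 + 2 + 0 + 4 + 2 = 10
  Jones: 1 + 4 + 3 + 2 + 4 = 14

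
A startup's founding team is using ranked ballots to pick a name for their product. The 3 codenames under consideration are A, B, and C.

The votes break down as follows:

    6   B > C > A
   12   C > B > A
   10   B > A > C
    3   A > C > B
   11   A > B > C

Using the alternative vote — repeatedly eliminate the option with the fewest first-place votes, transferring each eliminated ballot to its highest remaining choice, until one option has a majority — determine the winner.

B

Round 1: B 16, A 14, C 12. C has the fewest and is eliminated.
Round 2: B 28, A 14. B has a majority.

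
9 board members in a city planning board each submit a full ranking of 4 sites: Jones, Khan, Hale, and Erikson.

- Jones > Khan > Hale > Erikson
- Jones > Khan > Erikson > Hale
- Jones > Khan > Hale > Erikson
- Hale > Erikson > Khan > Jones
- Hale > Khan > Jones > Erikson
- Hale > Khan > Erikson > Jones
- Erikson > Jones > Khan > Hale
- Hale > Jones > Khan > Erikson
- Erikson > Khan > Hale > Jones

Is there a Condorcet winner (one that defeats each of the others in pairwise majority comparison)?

Head-to-head results (9 voters total):
Jones vs Khan: Jones wins 5–4.
Jones vs Hale: Hale wins 5–4.
Jones vs Erikson: Jones wins 5–4.
Khan vs Hale: Khan wins 5–4.
Khan vs Erikson: Khan wins 6–3.
Hale vs Erikson: Hale wins 6–3.
No candidate beats all others: Jones beats Khan beats Hale beats Jones, a majority cycle.

No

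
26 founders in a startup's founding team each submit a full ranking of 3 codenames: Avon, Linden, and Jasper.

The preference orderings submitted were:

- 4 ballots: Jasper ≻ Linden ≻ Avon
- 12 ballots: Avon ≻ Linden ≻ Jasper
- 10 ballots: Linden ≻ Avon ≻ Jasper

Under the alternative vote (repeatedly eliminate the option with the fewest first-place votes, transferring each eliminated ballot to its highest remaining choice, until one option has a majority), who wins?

Linden

Round 1: Avon 12, Linden 10, Jasper 4. Jasper has the fewest and is eliminated.
Round 2: Linden 14, Avon 12. Linden has a majority.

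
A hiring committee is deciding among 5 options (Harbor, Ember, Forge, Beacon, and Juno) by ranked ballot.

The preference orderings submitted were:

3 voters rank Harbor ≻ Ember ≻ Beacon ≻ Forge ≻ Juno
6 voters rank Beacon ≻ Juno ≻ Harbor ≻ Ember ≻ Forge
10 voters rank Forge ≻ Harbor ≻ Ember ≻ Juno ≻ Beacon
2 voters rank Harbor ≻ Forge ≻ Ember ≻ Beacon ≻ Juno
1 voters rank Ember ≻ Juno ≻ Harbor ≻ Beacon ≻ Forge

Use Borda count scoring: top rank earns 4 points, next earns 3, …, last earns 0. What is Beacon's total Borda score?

33

Borda scores:
  Harbor: 3·4 + 6·2 + 10·3 + 2·4 + 2 = 64
  Ember: 3·3 + 6·1 + 10·2 + 2·2 + 4 = 43
  Forge: 3·1 + 6·0 + 10·4 + 2·3 + 0 = 49
  Beacon: 3·2 + 6·4 + 10·0 + 2·1 + 1 = 33
  Juno: 3·0 + 6·3 + 10·1 + 2·0 + 3 = 31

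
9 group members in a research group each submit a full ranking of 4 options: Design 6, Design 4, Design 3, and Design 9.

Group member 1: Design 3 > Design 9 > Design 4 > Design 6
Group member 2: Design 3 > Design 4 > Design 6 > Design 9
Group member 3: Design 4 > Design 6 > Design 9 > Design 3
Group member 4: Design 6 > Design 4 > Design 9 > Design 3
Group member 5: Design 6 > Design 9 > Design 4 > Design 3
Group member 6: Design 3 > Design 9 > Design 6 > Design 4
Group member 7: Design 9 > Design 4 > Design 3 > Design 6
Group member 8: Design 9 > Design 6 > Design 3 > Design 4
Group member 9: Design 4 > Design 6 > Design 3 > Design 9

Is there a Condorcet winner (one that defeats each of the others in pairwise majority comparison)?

Head-to-head results (9 voters total):
Design 6 vs Design 4: Design 4 wins 5–4.
Design 6 vs Design 3: Design 6 wins 5–4.
Design 6 vs Design 9: Design 6 wins 5–4.
Design 4 vs Design 3: Design 4 wins 5–4.
Design 4 vs Design 9: Design 9 wins 5–4.
Design 3 vs Design 9: Design 9 wins 5–4.
No candidate beats all others: Design 6 beats Design 9 beats Design 4 beats Design 6, a majority cycle.

No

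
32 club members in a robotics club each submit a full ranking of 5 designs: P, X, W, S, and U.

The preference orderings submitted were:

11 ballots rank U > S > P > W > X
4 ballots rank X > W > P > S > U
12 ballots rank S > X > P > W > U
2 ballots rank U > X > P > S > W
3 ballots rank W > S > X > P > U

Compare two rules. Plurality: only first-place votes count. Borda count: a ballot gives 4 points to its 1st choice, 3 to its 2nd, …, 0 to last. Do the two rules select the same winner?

Plurality first-place counts: P 0, X 4, W 3, S 12, U 13 → U.
Borda totals: P 61, X 64, W 47, S 96, U 52 → S.
The two rules disagree: plurality picks U, Borda picks S.

No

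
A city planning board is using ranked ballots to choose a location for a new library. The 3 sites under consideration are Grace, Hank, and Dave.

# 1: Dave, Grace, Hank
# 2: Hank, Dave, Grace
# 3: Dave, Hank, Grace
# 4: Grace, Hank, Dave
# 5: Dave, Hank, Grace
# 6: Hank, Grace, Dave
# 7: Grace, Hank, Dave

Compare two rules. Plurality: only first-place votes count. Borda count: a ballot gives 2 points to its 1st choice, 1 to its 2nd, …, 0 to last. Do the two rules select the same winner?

Plurality first-place counts: Grace 2, Hank 2, Dave 3 → Dave.
Borda totals: Grace 6, Hank 8, Dave 7 → Hank.
The two rules disagree: plurality picks Dave, Borda picks Hank.

No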